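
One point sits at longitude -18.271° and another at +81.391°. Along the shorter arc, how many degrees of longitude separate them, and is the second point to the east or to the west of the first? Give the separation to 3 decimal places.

Raw difference: 81.391 − -18.271 = 99.662°.
Normalise into (−180°, 180°]: 99.662° stays 99.662°.
Positive ⇒ the second point lies to the east; separation 99.662°.

99.662° east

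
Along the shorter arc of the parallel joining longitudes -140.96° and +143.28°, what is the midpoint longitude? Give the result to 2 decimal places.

Signed shortest Δλ from -140.96° to +143.28° is -75.76°.
Midpoint longitude = -140.96° + (-75.76°)/2 = -140.96° − 37.88° = -178.84°.
(The naïve average (-140.96 + +143.28)/2 = 1.16° is on the wrong side of the globe.)

-178.84°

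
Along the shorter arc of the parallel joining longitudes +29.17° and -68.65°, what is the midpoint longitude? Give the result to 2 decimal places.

-19.74°

Signed shortest Δλ from +29.17° to -68.65° is -97.82°.
Midpoint longitude = +29.17° + (-97.82°)/2 = +29.17° − 48.91° = -19.74°.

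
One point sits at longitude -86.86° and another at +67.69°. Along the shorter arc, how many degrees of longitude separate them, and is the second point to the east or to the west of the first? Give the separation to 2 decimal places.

154.55° east

Raw difference: 67.69 − -86.86 = 154.55°.
Normalise into (−180°, 180°]: 154.55° stays 154.55°.
Positive ⇒ the second point lies to the east; separation 154.55°.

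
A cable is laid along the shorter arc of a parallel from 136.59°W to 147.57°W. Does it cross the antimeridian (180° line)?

No

Signed shortest Δλ = ((-147.57 − -136.59 + 180) mod 360) − 180 = -10.98°.
Going west by 10.98° from -136.59° reaches -147.57° without touching 180°.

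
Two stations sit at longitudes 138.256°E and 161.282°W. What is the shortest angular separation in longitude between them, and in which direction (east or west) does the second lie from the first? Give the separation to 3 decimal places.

60.462° east

Raw difference: -161.282 − 138.256 = -299.538°.
Normalise into (−180°, 180°]: -299.538° + 360° = 60.462°.
Positive ⇒ the second point lies to the east; separation 60.462°.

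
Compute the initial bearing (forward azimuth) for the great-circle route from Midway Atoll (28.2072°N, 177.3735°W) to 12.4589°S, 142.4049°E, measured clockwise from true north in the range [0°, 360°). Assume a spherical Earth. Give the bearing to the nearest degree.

Δλ = 142.4049 − -177.3735 = 319.7784°; wrapped into (−180°, 180°]: -40.2216°.
θ = atan2( sin Δλ · cos φ₂ , cos φ₁ · sin φ₂ − sin φ₁ · cos φ₂ · cos Δλ )
  = atan2(-0.63054, -0.54252) = -130.709° → normalised to [0°, 360°): 229.291°.

229°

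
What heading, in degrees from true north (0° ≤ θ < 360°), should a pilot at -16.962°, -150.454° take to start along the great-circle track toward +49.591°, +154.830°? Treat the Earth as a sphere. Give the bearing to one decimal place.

327.7°

Δλ = 154.830 − -150.454 = 305.284°; wrapped into (−180°, 180°]: -54.716°.
θ = atan2( sin Δλ · cos φ₂ , cos φ₁ · sin φ₂ − sin φ₁ · cos φ₂ · cos Δλ )
  = atan2(-0.52916, 0.83755) = -32.284° → normalised to [0°, 360°): 327.716°.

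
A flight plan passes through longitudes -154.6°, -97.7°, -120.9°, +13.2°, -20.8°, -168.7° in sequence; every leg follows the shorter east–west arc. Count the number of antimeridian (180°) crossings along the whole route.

Leg 1: -154.6° → -97.7°, shortest Δλ = 56.9° (east) — does not cross 180°.
Leg 2: -97.7° → -120.9°, shortest Δλ = -23.2° (west) — does not cross 180°.
Leg 3: -120.9° → +13.2°, shortest Δλ = 134.1° (east) — does not cross 180°.
Leg 4: +13.2° → -20.8°, shortest Δλ = -34.0° (west) — does not cross 180°.
Leg 5: -20.8° → -168.7°, shortest Δλ = -147.9° (west) — does not cross 180°.
Total crossings: 0.

0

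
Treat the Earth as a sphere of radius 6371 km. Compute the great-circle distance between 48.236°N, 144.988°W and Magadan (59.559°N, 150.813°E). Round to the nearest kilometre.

Δλ = 150.813 − -144.988 = 295.801°; wrapped into (−180°, 180°]: -64.199°.
Δφ = 59.559 − 48.236 = 11.323°.
a = sin²(Δφ/2) + cos φ₁ · cos φ₂ · sin²(Δλ/2) = 0.105023.
c = 2·atan2(√a, √(1−a)) = 0.66006 rad → d = 6371·c ≈ 4205.26 km.

4205 km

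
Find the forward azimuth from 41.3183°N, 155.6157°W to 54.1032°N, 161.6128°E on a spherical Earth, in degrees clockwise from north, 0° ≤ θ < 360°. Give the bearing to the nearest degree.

Δλ = 161.6128 − -155.6157 = 317.2285°; wrapped into (−180°, 180°]: -42.7715°.
θ = atan2( sin Δλ · cos φ₂ , cos φ₁ · sin φ₂ − sin φ₁ · cos φ₂ · cos Δλ )
  = atan2(-0.39816, 0.32424) = -50.843° → normalised to [0°, 360°): 309.157°.

309°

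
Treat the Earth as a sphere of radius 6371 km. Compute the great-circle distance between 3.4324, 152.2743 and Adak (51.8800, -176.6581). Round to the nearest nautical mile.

Δλ = -176.6581 − 152.2743 = -328.9324°; wrapped into (−180°, 180°]: 31.0676°.
Δφ = 51.8800 − 3.4324 = 48.4476°.
a = sin²(Δφ/2) + cos φ₁ · cos φ₂ · sin²(Δλ/2) = 0.212542.
c = 2·atan2(√a, √(1−a)) = 0.95829 rad → d = 6371·c ≈ 6105.30 km ≈ 3296.60 nmi.

3297 nmi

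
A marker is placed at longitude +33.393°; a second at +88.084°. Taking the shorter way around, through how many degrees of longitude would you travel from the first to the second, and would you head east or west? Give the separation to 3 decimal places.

54.691° east

Raw difference: 88.084 − 33.393 = 54.691°.
Normalise into (−180°, 180°]: 54.691° stays 54.691°.
Positive ⇒ the second point lies to the east; separation 54.691°.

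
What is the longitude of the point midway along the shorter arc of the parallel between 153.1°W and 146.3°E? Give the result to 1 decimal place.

176.6°E

Signed shortest Δλ from -153.1° to +146.3° is -60.6°.
Midpoint longitude = -153.1° + (-60.6°)/2 = -153.1° − 30.3° = -183.4°.
Normalise into (−180°, 180°]: +176.6°.
(The naïve average (-153.1 + +146.3)/2 = -3.4° is on the wrong side of the globe.)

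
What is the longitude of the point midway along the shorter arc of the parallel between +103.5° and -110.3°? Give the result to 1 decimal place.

+176.6°

Signed shortest Δλ from +103.5° to -110.3° is +146.2°.
Midpoint longitude = +103.5° + (+146.2°)/2 = +103.5° + 73.1° = +176.6°.
(The naïve average (+103.5 + -110.3)/2 = -3.4° is on the wrong side of the globe.)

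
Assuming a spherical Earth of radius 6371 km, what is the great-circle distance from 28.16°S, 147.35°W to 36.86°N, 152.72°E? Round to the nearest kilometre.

9559 km

Δλ = 152.72 − -147.35 = 300.07°; wrapped into (−180°, 180°]: -59.93°.
Δφ = 36.86 − -28.16 = 65.02°.
a = sin²(Δφ/2) + cos φ₁ · cos φ₂ · sin²(Δλ/2) = 0.464825.
c = 2·atan2(√a, √(1−a)) = 1.50039 rad → d = 6371·c ≈ 9558.98 km.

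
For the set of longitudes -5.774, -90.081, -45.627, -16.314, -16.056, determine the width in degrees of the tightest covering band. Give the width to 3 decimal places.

84.307°

Sort the longitudes: -90.081°, -45.627°, -16.314°, -16.056°, -5.774°.
Eastward gaps between consecutive values (wrapping around): 44.454°, 29.313°, 0.258°, 10.282°, 275.693°.
Largest gap = 275.693° ⇒ minimal covering band is its complement: 360° − 275.693° = 84.307°.
Band runs from -90.081° eastward to -5.774°.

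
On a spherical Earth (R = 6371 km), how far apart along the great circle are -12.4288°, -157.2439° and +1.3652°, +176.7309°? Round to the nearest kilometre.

Δλ = 176.7309 − -157.2439 = 333.9748°; wrapped into (−180°, 180°]: -26.0252°.
Δφ = 1.3652 − -12.4288 = 13.7940°.
a = sin²(Δφ/2) + cos φ₁ · cos φ₂ · sin²(Δλ/2) = 0.063918.
c = 2·atan2(√a, √(1−a)) = 0.51119 rad → d = 6371·c ≈ 3256.77 km.

3257 km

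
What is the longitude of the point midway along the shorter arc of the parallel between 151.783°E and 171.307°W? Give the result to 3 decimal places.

Signed shortest Δλ from +151.783° to -171.307° is +36.910°.
Midpoint longitude = +151.783° + (+36.910°)/2 = +151.783° + 18.455° = +170.238°.
(The naïve average (+151.783 + -171.307)/2 = -9.762° is on the wrong side of the globe.)

170.238°E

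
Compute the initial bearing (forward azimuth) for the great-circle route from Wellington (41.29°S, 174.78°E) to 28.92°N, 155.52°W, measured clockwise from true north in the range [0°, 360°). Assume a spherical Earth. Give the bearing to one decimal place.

Δλ = -155.52 − 174.78 = -330.30°; wrapped into (−180°, 180°]: 29.70°.
θ = atan2( sin Δλ · cos φ₂ , cos φ₁ · sin φ₂ − sin φ₁ · cos φ₂ · cos Δλ )
  = atan2(0.43367, 0.86506) = 26.625° → normalised to [0°, 360°): 26.625°.

26.6°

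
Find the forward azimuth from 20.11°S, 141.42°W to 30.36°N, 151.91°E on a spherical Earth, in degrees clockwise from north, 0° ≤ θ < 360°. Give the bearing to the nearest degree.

Δλ = 151.91 − -141.42 = 293.33°; wrapped into (−180°, 180°]: -66.67°.
θ = atan2( sin Δλ · cos φ₂ , cos φ₁ · sin φ₂ − sin φ₁ · cos φ₂ · cos Δλ )
  = atan2(-0.79232, 0.59211) = -53.229° → normalised to [0°, 360°): 306.771°.

307°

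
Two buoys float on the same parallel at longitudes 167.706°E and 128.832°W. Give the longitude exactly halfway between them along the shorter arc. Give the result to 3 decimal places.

Signed shortest Δλ from +167.706° to -128.832° is +63.462°.
Midpoint longitude = +167.706° + (+63.462°)/2 = +167.706° + 31.731° = +199.437°.
Normalise into (−180°, 180°]: -160.563°.
(The naïve average (+167.706 + -128.832)/2 = 19.437° is on the wrong side of the globe.)

160.563°W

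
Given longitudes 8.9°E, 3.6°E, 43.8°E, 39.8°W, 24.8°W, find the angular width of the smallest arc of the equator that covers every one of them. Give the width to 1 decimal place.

83.6°

Sort the longitudes: -39.8°, -24.8°, +3.6°, +8.9°, +43.8°.
Eastward gaps between consecutive values (wrapping around): 15.0°, 28.4°, 5.3°, 34.9°, 276.4°.
Largest gap = 276.4° ⇒ minimal covering band is its complement: 360° − 276.4° = 83.6°.
Band runs from -39.8° eastward to +43.8°.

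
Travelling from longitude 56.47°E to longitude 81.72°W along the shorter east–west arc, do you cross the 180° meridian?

No

Signed shortest Δλ = ((-81.72 − 56.47 + 180) mod 360) − 180 = -138.19°.
Going west by 138.19° from +56.47° reaches -81.72° without touching 180°.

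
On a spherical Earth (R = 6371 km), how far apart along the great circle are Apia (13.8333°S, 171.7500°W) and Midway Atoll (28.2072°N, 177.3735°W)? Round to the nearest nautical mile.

2545 nmi

Δλ = -177.3735 − -171.7500 = -5.6235°.
Δφ = 28.2072 − -13.8333 = 42.0405°.
a = sin²(Δφ/2) + cos φ₁ · cos φ₂ · sin²(Δλ/2) = 0.130723.
c = 2·atan2(√a, √(1−a)) = 0.73987 rad → d = 6371·c ≈ 4713.74 km ≈ 2545.21 nmi.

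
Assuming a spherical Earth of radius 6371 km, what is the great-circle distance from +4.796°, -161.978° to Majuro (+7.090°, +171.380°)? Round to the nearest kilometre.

2957 km

Δλ = 171.380 − -161.978 = 333.358°; wrapped into (−180°, 180°]: -26.642°.
Δφ = 7.090 − 4.796 = 2.294°.
a = sin²(Δφ/2) + cos φ₁ · cos φ₂ · sin²(Δλ/2) = 0.052897.
c = 2·atan2(√a, √(1−a)) = 0.46414 rad → d = 6371·c ≈ 2957.06 km.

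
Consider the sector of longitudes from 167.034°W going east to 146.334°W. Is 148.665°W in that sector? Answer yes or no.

Band width going east from -167.034° to -146.334°: ((-146.334 − -167.034) mod 360) = 20.700°.
Offset of -148.665° east of the west edge: ((-148.665 − -167.034) mod 360) = 18.369°.
18.369° ≤ 20.700° ⇒ inside.

Yes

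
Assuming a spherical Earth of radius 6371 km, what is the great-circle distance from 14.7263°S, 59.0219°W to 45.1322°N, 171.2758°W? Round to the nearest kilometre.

12900 km

Δλ = -171.2758 − -59.0219 = -112.2539°.
Δφ = 45.1322 − -14.7263 = 59.8585°.
a = sin²(Δφ/2) + cos φ₁ · cos φ₂ · sin²(Δλ/2) = 0.719278.
c = 2·atan2(√a, √(1−a)) = 2.02479 rad → d = 6371·c ≈ 12899.93 km.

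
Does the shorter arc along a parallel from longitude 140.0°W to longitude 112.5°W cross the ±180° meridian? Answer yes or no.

No

Signed shortest Δλ = ((-112.5 − -140.0 + 180) mod 360) − 180 = 27.5°.
Going east by 27.5° from -140.0° reaches -112.5° without touching 180°.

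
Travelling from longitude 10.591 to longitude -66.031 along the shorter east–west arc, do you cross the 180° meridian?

Signed shortest Δλ = ((-66.031 − 10.591 + 180) mod 360) − 180 = -76.622°.
Going west by 76.622° from +10.591° reaches -66.031° without touching 180°.

No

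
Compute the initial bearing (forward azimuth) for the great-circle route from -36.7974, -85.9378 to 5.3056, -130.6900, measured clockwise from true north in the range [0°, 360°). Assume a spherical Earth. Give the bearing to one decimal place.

305.4°

Δλ = -130.6900 − -85.9378 = -44.7522°.
θ = atan2( sin Δλ · cos φ₂ , cos φ₁ · sin φ₂ − sin φ₁ · cos φ₂ · cos Δλ )
  = atan2(-0.70103, 0.49760) = -54.632° → normalised to [0°, 360°): 305.368°.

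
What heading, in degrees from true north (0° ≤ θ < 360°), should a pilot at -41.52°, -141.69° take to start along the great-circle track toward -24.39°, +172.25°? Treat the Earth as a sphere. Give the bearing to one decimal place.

Δλ = 172.25 − -141.69 = 313.94°; wrapped into (−180°, 180°]: -46.06°.
θ = atan2( sin Δλ · cos φ₂ , cos φ₁ · sin φ₂ − sin φ₁ · cos φ₂ · cos Δλ )
  = atan2(-0.65581, 0.10974) = -80.500° → normalised to [0°, 360°): 279.500°.

279.5°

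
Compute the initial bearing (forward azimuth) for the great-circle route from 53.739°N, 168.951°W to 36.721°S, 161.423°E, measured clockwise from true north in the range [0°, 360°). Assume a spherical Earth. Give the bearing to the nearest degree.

Δλ = 161.423 − -168.951 = 330.374°; wrapped into (−180°, 180°]: -29.626°.
θ = atan2( sin Δλ · cos φ₂ , cos φ₁ · sin φ₂ − sin φ₁ · cos φ₂ · cos Δλ )
  = atan2(-0.39624, -0.91547) = -156.596° → normalised to [0°, 360°): 203.404°.

203°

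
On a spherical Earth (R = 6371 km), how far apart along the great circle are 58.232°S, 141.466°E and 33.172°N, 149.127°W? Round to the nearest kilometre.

Δλ = -149.127 − 141.466 = -290.593°; wrapped into (−180°, 180°]: 69.407°.
Δφ = 33.172 − -58.232 = 91.404°.
a = sin²(Δφ/2) + cos φ₁ · cos φ₂ · sin²(Δλ/2) = 0.655092.
c = 2·atan2(√a, √(1−a)) = 1.88618 rad → d = 6371·c ≈ 12016.87 km.

12017 km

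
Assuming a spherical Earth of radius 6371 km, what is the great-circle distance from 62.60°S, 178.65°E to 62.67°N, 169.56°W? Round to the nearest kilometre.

Δλ = -169.56 − 178.65 = -348.21°; wrapped into (−180°, 180°]: 11.79°.
Δφ = 62.67 − -62.60 = 125.27°.
a = sin²(Δφ/2) + cos φ₁ · cos φ₂ · sin²(Δλ/2) = 0.790944.
c = 2·atan2(√a, √(1−a)) = 2.19184 rad → d = 6371·c ≈ 13964.24 km.

13964 km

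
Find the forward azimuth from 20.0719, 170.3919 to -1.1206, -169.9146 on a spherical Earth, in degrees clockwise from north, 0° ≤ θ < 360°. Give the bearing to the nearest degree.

135°

Δλ = -169.9146 − 170.3919 = -340.3065°; wrapped into (−180°, 180°]: 19.6935°.
θ = atan2( sin Δλ · cos φ₂ , cos φ₁ · sin φ₂ − sin φ₁ · cos φ₂ · cos Δλ )
  = atan2(0.33692, -0.34143) = 135.381° → normalised to [0°, 360°): 135.381°.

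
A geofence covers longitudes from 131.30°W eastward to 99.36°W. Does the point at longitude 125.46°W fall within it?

Yes

Band width going east from -131.30° to -99.36°: ((-99.36 − -131.30) mod 360) = 31.94°.
Offset of -125.46° east of the west edge: ((-125.46 − -131.30) mod 360) = 5.84°.
5.84° ≤ 31.94° ⇒ inside.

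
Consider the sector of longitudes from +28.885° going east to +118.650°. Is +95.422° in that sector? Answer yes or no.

Band width going east from +28.885° to +118.650°: ((118.650 − 28.885) mod 360) = 89.765°.
Offset of +95.422° east of the west edge: ((95.422 − 28.885) mod 360) = 66.537°.
66.537° ≤ 89.765° ⇒ inside.

Yes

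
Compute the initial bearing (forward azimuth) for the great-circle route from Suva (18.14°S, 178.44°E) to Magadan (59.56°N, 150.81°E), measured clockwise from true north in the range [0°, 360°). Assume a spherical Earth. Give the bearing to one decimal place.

346.2°

Δλ = 150.81 − 178.44 = -27.63°.
θ = atan2( sin Δλ · cos φ₂ , cos φ₁ · sin φ₂ − sin φ₁ · cos φ₂ · cos Δλ )
  = atan2(-0.23496, 0.95906) = -13.766° → normalised to [0°, 360°): 346.234°.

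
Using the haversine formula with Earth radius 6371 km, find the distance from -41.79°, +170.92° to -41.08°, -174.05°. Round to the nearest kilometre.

Δλ = -174.05 − 170.92 = -344.97°; wrapped into (−180°, 180°]: 15.03°.
Δφ = -41.08 − -41.79 = 0.71°.
a = sin²(Δφ/2) + cos φ₁ · cos φ₂ · sin²(Δλ/2) = 0.009652.
c = 2·atan2(√a, √(1−a)) = 0.19680 rad → d = 6371·c ≈ 1253.84 km.

1254 km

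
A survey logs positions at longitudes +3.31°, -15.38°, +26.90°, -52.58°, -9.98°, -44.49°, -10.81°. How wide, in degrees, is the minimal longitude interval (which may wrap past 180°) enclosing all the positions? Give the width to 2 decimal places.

79.48°

Sort the longitudes: -52.58°, -44.49°, -15.38°, -10.81°, -9.98°, +3.31°, +26.90°.
Eastward gaps between consecutive values (wrapping around): 8.09°, 29.11°, 4.57°, 0.83°, 13.29°, 23.59°, 280.52°.
Largest gap = 280.52° ⇒ minimal covering band is its complement: 360° − 280.52° = 79.48°.
Band runs from -52.58° eastward to +26.90°.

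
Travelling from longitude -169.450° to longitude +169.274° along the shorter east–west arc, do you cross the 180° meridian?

Yes

Naïve |169.274 − -169.450| = 338.724° > 180°, so the shorter arc goes the other way round — across 180°.
Signed shortest Δλ = ((169.274 − -169.450 + 180) mod 360) − 180 = -21.276°.
Going west by 21.276° from -169.450° passes through 180° before reaching +169.274°.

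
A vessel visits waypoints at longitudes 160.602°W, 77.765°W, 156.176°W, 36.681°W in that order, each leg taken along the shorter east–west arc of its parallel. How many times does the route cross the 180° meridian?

0

Leg 1: -160.602° → -77.765°, shortest Δλ = 82.837° (east) — does not cross 180°.
Leg 2: -77.765° → -156.176°, shortest Δλ = -78.411° (west) — does not cross 180°.
Leg 3: -156.176° → -36.681°, shortest Δλ = 119.495° (east) — does not cross 180°.
Total crossings: 0.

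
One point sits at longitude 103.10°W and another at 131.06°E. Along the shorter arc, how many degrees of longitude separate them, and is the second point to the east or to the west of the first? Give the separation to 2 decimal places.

Raw difference: 131.06 − -103.10 = 234.16°.
Normalise into (−180°, 180°]: 234.16° − 360° = -125.84°.
Negative ⇒ the second point lies to the west; separation 125.84°.

125.84° west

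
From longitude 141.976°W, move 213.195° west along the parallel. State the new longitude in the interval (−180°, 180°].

Start at -141.976°; shift −213.195° → -355.171°.
-355.171° lies outside (−180°, 180°]; add 360° → +4.829°.

4.829°E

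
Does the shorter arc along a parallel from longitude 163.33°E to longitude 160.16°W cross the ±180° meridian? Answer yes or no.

Naïve |-160.16 − 163.33| = 323.49° > 180°, so the shorter arc goes the other way round — across 180°.
Signed shortest Δλ = ((-160.16 − 163.33 + 180) mod 360) − 180 = 36.51°.
Going east by 36.51° from +163.33° passes through 180° before reaching -160.16°.

Yes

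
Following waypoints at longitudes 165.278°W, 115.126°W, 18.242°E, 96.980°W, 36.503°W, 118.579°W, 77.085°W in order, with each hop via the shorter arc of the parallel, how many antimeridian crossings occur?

0

Leg 1: -165.278° → -115.126°, shortest Δλ = 50.152° (east) — does not cross 180°.
Leg 2: -115.126° → +18.242°, shortest Δλ = 133.368° (east) — does not cross 180°.
Leg 3: +18.242° → -96.980°, shortest Δλ = -115.222° (west) — does not cross 180°.
Leg 4: -96.980° → -36.503°, shortest Δλ = 60.477° (east) — does not cross 180°.
Leg 5: -36.503° → -118.579°, shortest Δλ = -82.076° (west) — does not cross 180°.
Leg 6: -118.579° → -77.085°, shortest Δλ = 41.494° (east) — does not cross 180°.
Total crossings: 0.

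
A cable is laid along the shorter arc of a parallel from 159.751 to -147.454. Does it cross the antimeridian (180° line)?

Yes

Naïve |-147.454 − 159.751| = 307.205° > 180°, so the shorter arc goes the other way round — across 180°.
Signed shortest Δλ = ((-147.454 − 159.751 + 180) mod 360) − 180 = 52.795°.
Going east by 52.795° from +159.751° passes through 180° before reaching -147.454°.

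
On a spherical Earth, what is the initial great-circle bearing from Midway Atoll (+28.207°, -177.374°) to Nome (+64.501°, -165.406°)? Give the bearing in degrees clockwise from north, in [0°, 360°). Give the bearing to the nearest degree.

9°

Δλ = -165.406 − -177.374 = 11.968°.
θ = atan2( sin Δλ · cos φ₂ , cos φ₁ · sin φ₂ − sin φ₁ · cos φ₂ · cos Δλ )
  = atan2(0.08927, 0.59635) = 8.514° → normalised to [0°, 360°): 8.514°.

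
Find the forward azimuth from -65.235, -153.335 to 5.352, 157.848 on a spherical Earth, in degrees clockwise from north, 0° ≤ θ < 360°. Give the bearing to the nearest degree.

Δλ = 157.848 − -153.335 = 311.183°; wrapped into (−180°, 180°]: -48.817°.
θ = atan2( sin Δλ · cos φ₂ , cos φ₁ · sin φ₂ − sin φ₁ · cos φ₂ · cos Δλ )
  = atan2(-0.74933, 0.63438) = -49.749° → normalised to [0°, 360°): 310.251°.

310°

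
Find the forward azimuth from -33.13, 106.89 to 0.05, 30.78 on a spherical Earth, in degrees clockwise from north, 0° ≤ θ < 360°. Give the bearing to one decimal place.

277.7°

Δλ = 30.78 − 106.89 = -76.11°.
θ = atan2( sin Δλ · cos φ₂ , cos φ₁ · sin φ₂ − sin φ₁ · cos φ₂ · cos Δλ )
  = atan2(-0.97076, 0.13193) = -82.261° → normalised to [0°, 360°): 277.739°.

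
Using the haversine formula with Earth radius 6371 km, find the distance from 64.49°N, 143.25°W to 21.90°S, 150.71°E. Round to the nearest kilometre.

Δλ = 150.71 − -143.25 = 293.96°; wrapped into (−180°, 180°]: -66.04°.
Δφ = -21.90 − 64.49 = -86.39°.
a = sin²(Δφ/2) + cos φ₁ · cos φ₂ · sin²(Δλ/2) = 0.587176.
c = 2·atan2(√a, √(1−a)) = 1.74604 rad → d = 6371·c ≈ 11124.05 km.

11124 km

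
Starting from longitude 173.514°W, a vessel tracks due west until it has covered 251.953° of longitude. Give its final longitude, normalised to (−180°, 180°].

65.467°W

Start at -173.514°; shift −251.953° → -425.467°.
-425.467° lies outside (−180°, 180°]; add 360° → -65.467°.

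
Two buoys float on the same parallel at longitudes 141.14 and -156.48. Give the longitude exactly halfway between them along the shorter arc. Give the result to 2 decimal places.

+172.33°

Signed shortest Δλ from +141.14° to -156.48° is +62.38°.
Midpoint longitude = +141.14° + (+62.38°)/2 = +141.14° + 31.19° = +172.33°.
(The naïve average (+141.14 + -156.48)/2 = -7.67° is on the wrong side of the globe.)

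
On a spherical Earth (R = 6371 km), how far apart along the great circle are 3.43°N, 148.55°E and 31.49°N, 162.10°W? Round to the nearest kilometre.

Δλ = -162.10 − 148.55 = -310.65°; wrapped into (−180°, 180°]: 49.35°.
Δφ = 31.49 − 3.43 = 28.06°.
a = sin²(Δφ/2) + cos φ₁ · cos φ₂ · sin²(Δλ/2) = 0.207122.
c = 2·atan2(√a, √(1−a)) = 0.94498 rad → d = 6371·c ≈ 6020.48 km.

6020 km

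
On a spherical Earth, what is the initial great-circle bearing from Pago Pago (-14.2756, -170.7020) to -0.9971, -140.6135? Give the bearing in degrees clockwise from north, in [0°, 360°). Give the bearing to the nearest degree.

69°

Δλ = -140.6135 − -170.7020 = 30.0885°.
θ = atan2( sin Δλ · cos φ₂ , cos φ₁ · sin φ₂ − sin φ₁ · cos φ₂ · cos Δλ )
  = atan2(0.50126, 0.19646) = 68.598° → normalised to [0°, 360°): 68.598°.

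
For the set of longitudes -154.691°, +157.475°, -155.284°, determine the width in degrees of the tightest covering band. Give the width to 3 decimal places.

47.834°

Sort the longitudes: -155.284°, -154.691°, +157.475°.
Eastward gaps between consecutive values (wrapping around): 0.593°, 312.166°, 47.241°.
Largest gap = 312.166° ⇒ minimal covering band is its complement: 360° − 312.166° = 47.834°.
Band runs from +157.475° eastward to -154.691°, crossing the antimeridian.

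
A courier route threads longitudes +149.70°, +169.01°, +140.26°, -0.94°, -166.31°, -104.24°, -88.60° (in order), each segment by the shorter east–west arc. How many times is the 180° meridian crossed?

Leg 1: +149.70° → +169.01°, shortest Δλ = 19.31° (east) — does not cross 180°.
Leg 2: +169.01° → +140.26°, shortest Δλ = -28.75° (west) — does not cross 180°.
Leg 3: +140.26° → -0.94°, shortest Δλ = -141.2° (west) — does not cross 180°.
Leg 4: -0.94° → -166.31°, shortest Δλ = -165.37° (west) — does not cross 180°.
Leg 5: -166.31° → -104.24°, shortest Δλ = 62.07° (east) — does not cross 180°.
Leg 6: -104.24° → -88.60°, shortest Δλ = 15.64° (east) — does not cross 180°.
Total crossings: 0.

0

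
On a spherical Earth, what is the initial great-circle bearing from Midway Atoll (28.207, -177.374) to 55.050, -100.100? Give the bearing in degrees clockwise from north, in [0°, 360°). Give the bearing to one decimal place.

40.1°

Δλ = -100.100 − -177.374 = 77.274°.
θ = atan2( sin Δλ · cos φ₂ , cos φ₁ · sin φ₂ − sin φ₁ · cos φ₂ · cos Δλ )
  = atan2(0.55879, 0.66267) = 40.139° → normalised to [0°, 360°): 40.139°.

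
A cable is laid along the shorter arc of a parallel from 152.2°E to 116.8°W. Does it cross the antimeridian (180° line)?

Naïve |-116.8 − 152.2| = 269.0° > 180°, so the shorter arc goes the other way round — across 180°.
Signed shortest Δλ = ((-116.8 − 152.2 + 180) mod 360) − 180 = 91.0°.
Going east by 91.0° from +152.2° passes through 180° before reaching -116.8°.

Yes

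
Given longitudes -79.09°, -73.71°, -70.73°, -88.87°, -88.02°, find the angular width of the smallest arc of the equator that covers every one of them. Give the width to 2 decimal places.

Sort the longitudes: -88.87°, -88.02°, -79.09°, -73.71°, -70.73°.
Eastward gaps between consecutive values (wrapping around): 0.85°, 8.93°, 5.38°, 2.98°, 341.86°.
Largest gap = 341.86° ⇒ minimal covering band is its complement: 360° − 341.86° = 18.14°.
Band runs from -88.87° eastward to -70.73°.

18.14°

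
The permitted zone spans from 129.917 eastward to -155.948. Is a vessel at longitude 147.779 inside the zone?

Yes

Band width going east from +129.917° to -155.948°: ((-155.948 − 129.917) mod 360) = 74.135°.
Offset of +147.779° east of the west edge: ((147.779 − 129.917) mod 360) = 17.862°.
17.862° ≤ 74.135° ⇒ inside.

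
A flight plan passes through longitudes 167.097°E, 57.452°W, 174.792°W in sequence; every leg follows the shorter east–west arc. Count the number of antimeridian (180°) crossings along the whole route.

Leg 1: +167.097° → -57.452°, shortest Δλ = 135.451° (east) — crosses 180°.
Leg 2: -57.452° → -174.792°, shortest Δλ = -117.34° (west) — does not cross 180°.
Total crossings: 1.

1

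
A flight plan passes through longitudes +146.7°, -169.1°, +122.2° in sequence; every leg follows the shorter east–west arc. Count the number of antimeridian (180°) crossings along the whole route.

2

Leg 1: +146.7° → -169.1°, shortest Δλ = 44.2° (east) — crosses 180°.
Leg 2: -169.1° → +122.2°, shortest Δλ = -68.7° (west) — crosses 180°.
Total crossings: 2.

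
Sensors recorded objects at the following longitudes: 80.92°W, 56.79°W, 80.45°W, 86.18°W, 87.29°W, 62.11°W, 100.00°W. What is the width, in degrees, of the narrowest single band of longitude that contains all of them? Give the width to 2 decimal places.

Sort the longitudes: -100.00°, -87.29°, -86.18°, -80.92°, -80.45°, -62.11°, -56.79°.
Eastward gaps between consecutive values (wrapping around): 12.71°, 1.11°, 5.26°, 0.47°, 18.34°, 5.32°, 316.79°.
Largest gap = 316.79° ⇒ minimal covering band is its complement: 360° − 316.79° = 43.21°.
Band runs from -100.00° eastward to -56.79°.

43.21°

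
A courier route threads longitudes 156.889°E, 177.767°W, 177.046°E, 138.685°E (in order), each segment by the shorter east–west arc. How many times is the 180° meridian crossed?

Leg 1: +156.889° → -177.767°, shortest Δλ = 25.344° (east) — crosses 180°.
Leg 2: -177.767° → +177.046°, shortest Δλ = -5.187° (west) — crosses 180°.
Leg 3: +177.046° → +138.685°, shortest Δλ = -38.361° (west) — does not cross 180°.
Total crossings: 2.

2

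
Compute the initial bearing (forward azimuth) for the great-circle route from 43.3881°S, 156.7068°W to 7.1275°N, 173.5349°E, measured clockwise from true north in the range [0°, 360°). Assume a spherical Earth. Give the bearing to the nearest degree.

324°

Δλ = 173.5349 − -156.7068 = 330.2417°; wrapped into (−180°, 180°]: -29.7583°.
θ = atan2( sin Δλ · cos φ₂ , cos φ₁ · sin φ₂ − sin φ₁ · cos φ₂ · cos Δλ )
  = atan2(-0.49251, 0.68191) = -35.839° → normalised to [0°, 360°): 324.161°.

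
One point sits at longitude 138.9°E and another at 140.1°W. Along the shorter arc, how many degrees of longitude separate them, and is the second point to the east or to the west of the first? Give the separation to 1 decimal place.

81.0° east

Raw difference: -140.1 − 138.9 = -279.0°.
Normalise into (−180°, 180°]: -279.0° + 360° = 81.0°.
Positive ⇒ the second point lies to the east; separation 81.0°.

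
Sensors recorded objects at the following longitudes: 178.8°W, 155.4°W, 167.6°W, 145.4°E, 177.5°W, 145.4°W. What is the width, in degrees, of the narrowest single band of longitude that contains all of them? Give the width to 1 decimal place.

69.2°

Sort the longitudes: -178.8°, -177.5°, -167.6°, -155.4°, -145.4°, +145.4°.
Eastward gaps between consecutive values (wrapping around): 1.3°, 9.9°, 12.2°, 10.0°, 290.8°, 35.8°.
Largest gap = 290.8° ⇒ minimal covering band is its complement: 360° − 290.8° = 69.2°.
Band runs from +145.4° eastward to -145.4°, crossing the antimeridian.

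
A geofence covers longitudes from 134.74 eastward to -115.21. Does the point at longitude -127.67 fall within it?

Band width going east from +134.74° to -115.21°: ((-115.21 − 134.74) mod 360) = 110.05°.
Offset of -127.67° east of the west edge: ((-127.67 − 134.74) mod 360) = 97.59°.
97.59° ≤ 110.05° ⇒ inside.

Yes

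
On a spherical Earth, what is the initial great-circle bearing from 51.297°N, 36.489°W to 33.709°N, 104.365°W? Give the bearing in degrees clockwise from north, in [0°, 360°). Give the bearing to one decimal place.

277.6°

Δλ = -104.365 − -36.489 = -67.876°.
θ = atan2( sin Δλ · cos φ₂ , cos φ₁ · sin φ₂ − sin φ₁ · cos φ₂ · cos Δλ )
  = atan2(-0.77062, 0.10252) = -82.422° → normalised to [0°, 360°): 277.578°.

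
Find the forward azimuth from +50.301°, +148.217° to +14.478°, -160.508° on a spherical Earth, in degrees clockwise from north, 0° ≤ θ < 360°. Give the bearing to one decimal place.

112.1°

Δλ = -160.508 − 148.217 = -308.725°; wrapped into (−180°, 180°]: 51.275°.
θ = atan2( sin Δλ · cos φ₂ , cos φ₁ · sin φ₂ − sin φ₁ · cos φ₂ · cos Δλ )
  = atan2(0.75538, -0.30635) = 112.075° → normalised to [0°, 360°): 112.075°.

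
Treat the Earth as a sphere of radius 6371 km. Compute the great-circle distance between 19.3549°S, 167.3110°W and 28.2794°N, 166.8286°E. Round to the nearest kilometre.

Δλ = 166.8286 − -167.3110 = 334.1396°; wrapped into (−180°, 180°]: -25.8604°.
Δφ = 28.2794 − -19.3549 = 47.6343°.
a = sin²(Δφ/2) + cos φ₁ · cos φ₂ · sin²(Δλ/2) = 0.204672.
c = 2·atan2(√a, √(1−a)) = 0.93893 rad → d = 6371·c ≈ 5981.89 km.

5982 km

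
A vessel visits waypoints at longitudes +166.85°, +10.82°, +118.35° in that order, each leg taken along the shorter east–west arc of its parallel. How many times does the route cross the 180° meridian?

Leg 1: +166.85° → +10.82°, shortest Δλ = -156.03° (west) — does not cross 180°.
Leg 2: +10.82° → +118.35°, shortest Δλ = 107.53° (east) — does not cross 180°.
Total crossings: 0.

0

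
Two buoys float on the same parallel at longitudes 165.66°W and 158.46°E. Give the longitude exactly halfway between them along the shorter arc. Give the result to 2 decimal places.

Signed shortest Δλ from -165.66° to +158.46° is -35.88°.
Midpoint longitude = -165.66° + (-35.88°)/2 = -165.66° − 17.94° = -183.60°.
Normalise into (−180°, 180°]: +176.40°.
(The naïve average (-165.66 + +158.46)/2 = -3.6° is on the wrong side of the globe.)

176.40°E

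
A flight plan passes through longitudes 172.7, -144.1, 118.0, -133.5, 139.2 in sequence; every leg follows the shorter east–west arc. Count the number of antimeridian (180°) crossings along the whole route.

Leg 1: +172.7° → -144.1°, shortest Δλ = 43.2° (east) — crosses 180°.
Leg 2: -144.1° → +118.0°, shortest Δλ = -97.9° (west) — crosses 180°.
Leg 3: +118.0° → -133.5°, shortest Δλ = 108.5° (east) — crosses 180°.
Leg 4: -133.5° → +139.2°, shortest Δλ = -87.3° (west) — crosses 180°.
Total crossings: 4.

4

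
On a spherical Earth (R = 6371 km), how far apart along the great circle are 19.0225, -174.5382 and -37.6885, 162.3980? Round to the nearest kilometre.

6752 km

Δλ = 162.3980 − -174.5382 = 336.9362°; wrapped into (−180°, 180°]: -23.0638°.
Δφ = -37.6885 − 19.0225 = -56.7110°.
a = sin²(Δφ/2) + cos φ₁ · cos φ₂ · sin²(Δλ/2) = 0.255468.
c = 2·atan2(√a, √(1−a)) = 1.05978 rad → d = 6371·c ≈ 6751.86 km.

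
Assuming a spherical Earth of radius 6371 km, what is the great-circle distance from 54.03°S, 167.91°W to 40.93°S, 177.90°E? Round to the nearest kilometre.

1798 km

Δλ = 177.90 − -167.91 = 345.81°; wrapped into (−180°, 180°]: -14.19°.
Δφ = -40.93 − -54.03 = 13.10°.
a = sin²(Δφ/2) + cos φ₁ · cos φ₂ · sin²(Δλ/2) = 0.019782.
c = 2·atan2(√a, √(1−a)) = 0.28223 rad → d = 6371·c ≈ 1798.10 km.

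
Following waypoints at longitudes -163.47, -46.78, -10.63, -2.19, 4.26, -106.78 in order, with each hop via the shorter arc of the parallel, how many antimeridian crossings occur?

0

Leg 1: -163.47° → -46.78°, shortest Δλ = 116.69° (east) — does not cross 180°.
Leg 2: -46.78° → -10.63°, shortest Δλ = 36.15° (east) — does not cross 180°.
Leg 3: -10.63° → -2.19°, shortest Δλ = 8.44° (east) — does not cross 180°.
Leg 4: -2.19° → +4.26°, shortest Δλ = 6.45° (east) — does not cross 180°.
Leg 5: +4.26° → -106.78°, shortest Δλ = -111.04° (west) — does not cross 180°.
Total crossings: 0.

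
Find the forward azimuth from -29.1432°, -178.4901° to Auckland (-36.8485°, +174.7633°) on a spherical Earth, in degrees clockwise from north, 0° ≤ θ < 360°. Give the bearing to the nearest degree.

215°

Δλ = 174.7633 − -178.4901 = 353.2534°; wrapped into (−180°, 180°]: -6.7466°.
θ = atan2( sin Δλ · cos φ₂ , cos φ₁ · sin φ₂ − sin φ₁ · cos φ₂ · cos Δλ )
  = atan2(-0.09401, -0.13678) = -145.498° → normalised to [0°, 360°): 214.502°.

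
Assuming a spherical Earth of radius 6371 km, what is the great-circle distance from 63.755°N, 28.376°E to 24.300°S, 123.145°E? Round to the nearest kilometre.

12647 km

Δλ = 123.145 − 28.376 = 94.769°.
Δφ = -24.300 − 63.755 = -88.055°.
a = sin²(Δφ/2) + cos φ₁ · cos φ₂ · sin²(Δλ/2) = 0.701300.
c = 2·atan2(√a, √(1−a)) = 1.98515 rad → d = 6371·c ≈ 12647.40 km.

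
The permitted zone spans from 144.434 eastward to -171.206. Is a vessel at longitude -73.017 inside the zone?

Band width going east from +144.434° to -171.206°: ((-171.206 − 144.434) mod 360) = 44.360°.
Offset of -73.017° east of the west edge: ((-73.017 − 144.434) mod 360) = 142.549°.
142.549° > 44.360° ⇒ outside.

No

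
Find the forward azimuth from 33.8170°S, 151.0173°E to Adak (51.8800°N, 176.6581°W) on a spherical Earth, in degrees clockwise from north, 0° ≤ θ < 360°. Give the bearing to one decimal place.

19.3°

Δλ = -176.6581 − 151.0173 = -327.6754°; wrapped into (−180°, 180°]: 32.3246°.
θ = atan2( sin Δλ · cos φ₂ , cos φ₁ · sin φ₂ − sin φ₁ · cos φ₂ · cos Δλ )
  = atan2(0.33009, 0.94394) = 19.274° → normalised to [0°, 360°): 19.274°.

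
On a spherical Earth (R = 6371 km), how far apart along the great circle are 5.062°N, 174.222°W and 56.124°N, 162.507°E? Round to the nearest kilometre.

Δλ = 162.507 − -174.222 = 336.729°; wrapped into (−180°, 180°]: -23.271°.
Δφ = 56.124 − 5.062 = 51.062°.
a = sin²(Δφ/2) + cos φ₁ · cos φ₂ · sin²(Δλ/2) = 0.208345.
c = 2·atan2(√a, √(1−a)) = 0.94800 rad → d = 6371·c ≈ 6039.70 km.

6040 km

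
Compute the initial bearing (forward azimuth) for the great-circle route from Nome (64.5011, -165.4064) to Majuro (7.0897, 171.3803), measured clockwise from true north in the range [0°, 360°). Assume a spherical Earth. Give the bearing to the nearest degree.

Δλ = 171.3803 − -165.4064 = 336.7867°; wrapped into (−180°, 180°]: -23.2133°.
θ = atan2( sin Δλ · cos φ₂ , cos φ₁ · sin φ₂ − sin φ₁ · cos φ₂ · cos Δλ )
  = atan2(-0.39114, -0.77005) = -153.072° → normalised to [0°, 360°): 206.928°.

207°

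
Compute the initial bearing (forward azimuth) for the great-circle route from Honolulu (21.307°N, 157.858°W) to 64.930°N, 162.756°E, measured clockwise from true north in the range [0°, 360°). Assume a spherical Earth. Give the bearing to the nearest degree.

340°

Δλ = 162.756 − -157.858 = 320.614°; wrapped into (−180°, 180°]: -39.386°.
θ = atan2( sin Δλ · cos φ₂ , cos φ₁ · sin φ₂ − sin φ₁ · cos φ₂ · cos Δλ )
  = atan2(-0.26887, 0.72488) = -20.351° → normalised to [0°, 360°): 339.649°.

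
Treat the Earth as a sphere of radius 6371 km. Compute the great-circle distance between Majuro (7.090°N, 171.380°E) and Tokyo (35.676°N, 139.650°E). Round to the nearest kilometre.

Δλ = 139.650 − 171.380 = -31.730°.
Δφ = 35.676 − 7.090 = 28.586°.
a = sin²(Δφ/2) + cos φ₁ · cos φ₂ · sin²(Δλ/2) = 0.121193.
c = 2·atan2(√a, √(1−a)) = 0.71115 rad → d = 6371·c ≈ 4530.71 km.

4531 km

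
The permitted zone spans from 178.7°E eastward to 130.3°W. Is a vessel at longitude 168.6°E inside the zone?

No

Band width going east from +178.7° to -130.3°: ((-130.3 − 178.7) mod 360) = 51.0°.
Offset of +168.6° east of the west edge: ((168.6 − 178.7) mod 360) = 349.9°.
349.9° > 51.0° ⇒ outside.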